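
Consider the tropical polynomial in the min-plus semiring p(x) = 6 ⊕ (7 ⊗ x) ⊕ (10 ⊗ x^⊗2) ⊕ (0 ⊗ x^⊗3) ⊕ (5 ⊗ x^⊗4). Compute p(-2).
p(-2) = -6

A tropical monomial a ⊗ x^⊗i evaluates to a + i · x. Evaluating each term at x = -2:
  Term 0 contributes 6 + 0 · -2 = 6
  Term 1 contributes 7 + 1 · -2 = 5
  Term 2 contributes 10 + 2 · -2 = 6
  Term 3 contributes 0 + 3 · -2 = -6
  Term 4 contributes 5 + 4 · -2 = -3
p(-2) = ⊕ of these = min[6, 5, 6, -6, -3] = -6.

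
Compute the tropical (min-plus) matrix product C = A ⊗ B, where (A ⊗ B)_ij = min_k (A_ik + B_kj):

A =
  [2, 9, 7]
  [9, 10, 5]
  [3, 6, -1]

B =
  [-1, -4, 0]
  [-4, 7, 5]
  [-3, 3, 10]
A ⊗ B =
  [1, -2, 2]
  [2, 5, 9]
  [-4, -1, 3]

Apply the min-plus product entry-by-entry:
  C[0][0] = min over k of (A[0][0] + B[0][0] = 2 + -1 = 1, A[0][1] + B[1][0] = 9 + -4 = 5, A[0][2] + B[2][0] = 7 + -3 = 4) = 1 (attained at k = 0)
  C[0][1] = min over k of (A[0][0] + B[0][1] = 2 + -4 = -2, A[0][1] + B[1][1] = 9 + 7 = 16, A[0][2] + B[2][1] = 7 + 3 = 10) = -2 (attained at k = 0)
  C[0][2] = min over k of (A[0][0] + B[0][2] = 2 + 0 = 2, A[0][1] + B[1][2] = 9 + 5 = 14, A[0][2] + B[2][2] = 7 + 10 = 17) = 2 (attained at k = 0)
  C[1][0] = min over k of (A[1][0] + B[0][0] = 9 + -1 = 8, A[1][1] + B[1][0] = 10 + -4 = 6, A[1][2] + B[2][0] = 5 + -3 = 2) = 2 (attained at k = 2)
  C[1][1] = min over k of (A[1][0] + B[0][1] = 9 + -4 = 5, A[1][1] + B[1][1] = 10 + 7 = 17, A[1][2] + B[2][1] = 5 + 3 = 8) = 5 (attained at k = 0)
  C[1][2] = min over k of (A[1][0] + B[0][2] = 9 + 0 = 9, A[1][1] + B[1][2] = 10 + 5 = 15, A[1][2] + B[2][2] = 5 + 10 = 15) = 9 (attained at k = 0)
  C[2][0] = min over k of (A[2][0] + B[0][0] = 3 + -1 = 2, A[2][1] + B[1][0] = 6 + -4 = 2, A[2][2] + B[2][0] = -1 + -3 = -4) = -4 (attained at k = 2)
  C[2][1] = min over k of (A[2][0] + B[0][1] = 3 + -4 = -1, A[2][1] + B[1][1] = 6 + 7 = 13, A[2][2] + B[2][1] = -1 + 3 = 2) = -1 (attained at k = 0)
  C[2][2] = min over k of (A[2][0] + B[0][2] = 3 + 0 = 3, A[2][1] + B[1][2] = 6 + 5 = 11, A[2][2] + B[2][2] = -1 + 10 = 9) = 3 (attained at k = 0)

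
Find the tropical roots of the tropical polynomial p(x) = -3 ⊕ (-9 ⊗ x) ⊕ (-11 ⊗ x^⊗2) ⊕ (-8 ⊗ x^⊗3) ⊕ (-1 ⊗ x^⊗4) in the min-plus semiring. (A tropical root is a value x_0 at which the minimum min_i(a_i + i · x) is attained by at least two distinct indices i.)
Roots: {-7, -3, 2, 6}

Each tropical root is a break point of the lower envelope of the lines y = a_i + i · x (there are 5 lines, with slopes 0, 1, ..., 4). Only the lines that attain the minimum somewhere contribute to roots; other lines are dominated. Here the surviving (envelope) indices are i = 4, i = 3, i = 2, i = 1, i = 0.
Intersections between consecutive envelope lines give the roots: for adjacent envelope indices i < j the intersection is x = (a_i − a_j) / (j − i). Reading off the sorted break points: {-7, -3, 2, 6}.
Verification: at each break x_0, at least two indices attain the minimum of min_i(a_i + i · x_0).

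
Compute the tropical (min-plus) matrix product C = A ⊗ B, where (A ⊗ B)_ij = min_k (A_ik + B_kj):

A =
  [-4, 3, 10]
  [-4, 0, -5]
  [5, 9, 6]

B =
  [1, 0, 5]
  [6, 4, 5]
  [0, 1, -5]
A ⊗ B =
  [-3, -4, 1]
  [-5, -4, -10]
  [6, 5, 1]

Apply the min-plus product entry-by-entry:
  C[0][0] = min over k of (A[0][0] + B[0][0] = -4 + 1 = -3, A[0][1] + B[1][0] = 3 + 6 = 9, A[0][2] + B[2][0] = 10 + 0 = 10) = -3 (attained at k = 0)
  C[0][1] = min over k of (A[0][0] + B[0][1] = -4 + 0 = -4, A[0][1] + B[1][1] = 3 + 4 = 7, A[0][2] + B[2][1] = 10 + 1 = 11) = -4 (attained at k = 0)
  C[0][2] = min over k of (A[0][0] + B[0][2] = -4 + 5 = 1, A[0][1] + B[1][2] = 3 + 5 = 8, A[0][2] + B[2][2] = 10 + -5 = 5) = 1 (attained at k = 0)
  C[1][0] = min over k of (A[1][0] + B[0][0] = -4 + 1 = -3, A[1][1] + B[1][0] = 0 + 6 = 6, A[1][2] + B[2][0] = -5 + 0 = -5) = -5 (attained at k = 2)
  C[1][1] = min over k of (A[1][0] + B[0][1] = -4 + 0 = -4, A[1][1] + B[1][1] = 0 + 4 = 4, A[1][2] + B[2][1] = -5 + 1 = -4) = -4 (attained at k = 0)
  C[1][2] = min over k of (A[1][0] + B[0][2] = -4 + 5 = 1, A[1][1] + B[1][2] = 0 + 5 = 5, A[1][2] + B[2][2] = -5 + -5 = -10) = -10 (attained at k = 2)
  C[2][0] = min over k of (A[2][0] + B[0][0] = 5 + 1 = 6, A[2][1] + B[1][0] = 9 + 6 = 15, A[2][2] + B[2][0] = 6 + 0 = 6) = 6 (attained at k = 0)
  C[2][1] = min over k of (A[2][0] + B[0][1] = 5 + 0 = 5, A[2][1] + B[1][1] = 9 + 4 = 13, A[2][2] + B[2][1] = 6 + 1 = 7) = 5 (attained at k = 0)
  C[2][2] = min over k of (A[2][0] + B[0][2] = 5 + 5 = 10, A[2][1] + B[1][2] = 9 + 5 = 14, A[2][2] + B[2][2] = 6 + -5 = 1) = 1 (attained at k = 2)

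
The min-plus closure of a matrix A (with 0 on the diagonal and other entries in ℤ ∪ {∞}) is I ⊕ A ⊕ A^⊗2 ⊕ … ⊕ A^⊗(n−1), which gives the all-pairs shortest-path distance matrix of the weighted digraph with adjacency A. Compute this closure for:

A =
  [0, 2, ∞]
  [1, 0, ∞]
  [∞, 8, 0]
Closure =
  [0, 2, ∞]
  [1, 0, ∞]
  [9, 8, 0]

This is the Floyd-Warshall all-pairs shortest-path computation. For each intermediate vertex k = 0, 1, …, 2, update dist[i][j] ← min(dist[i][j], dist[i][k] + dist[k][j]). The final matrix gives, for each (i, j), the minimum total weight of any directed path from i to j (possibly empty when i = j).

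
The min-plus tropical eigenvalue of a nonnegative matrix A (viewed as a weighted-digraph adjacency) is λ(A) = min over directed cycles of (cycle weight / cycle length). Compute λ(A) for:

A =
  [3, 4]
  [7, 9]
λ(A) = 3

Enumerate directed cycles and compute their means (weight / length). Sample:
  cycle 0 → 0: weight = 3, length = 1, mean = 3/1 ≈ 3.000
  cycle 1 → 1: weight = 9, length = 1, mean = 9/1 ≈ 9.000
  cycle 0 → 1 → 0: weight = 11, length = 2, mean = 11/2 ≈ 5.500
  cycle 1 → 0 → 1: weight = 11, length = 2, mean = 11/2 ≈ 5.500
Minimum mean = 3.000, attained e.g. along the cycle 0 → 0 with weight 3 and length 1. So λ(A) = 3/1 = 3.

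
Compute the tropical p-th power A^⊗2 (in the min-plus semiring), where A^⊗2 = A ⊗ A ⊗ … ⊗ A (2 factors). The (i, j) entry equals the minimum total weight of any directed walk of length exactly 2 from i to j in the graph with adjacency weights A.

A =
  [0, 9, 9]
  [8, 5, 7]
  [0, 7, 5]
A^⊗2 =
  [0, 9, 9]
  [7, 10, 12]
  [0, 9, 9]

Each entry (A^⊗2)_ij equals the minimum over all length-2 walks i = v_0 → v_1 → … → v_2 = j of Σ_t A[v_t][v_{t+1}]. For example, for (i, j) = (0, 2) we minimise over 3 possible intermediate vertex sequences; the minimum is 9, attained along the walk 0 → 0 → 2.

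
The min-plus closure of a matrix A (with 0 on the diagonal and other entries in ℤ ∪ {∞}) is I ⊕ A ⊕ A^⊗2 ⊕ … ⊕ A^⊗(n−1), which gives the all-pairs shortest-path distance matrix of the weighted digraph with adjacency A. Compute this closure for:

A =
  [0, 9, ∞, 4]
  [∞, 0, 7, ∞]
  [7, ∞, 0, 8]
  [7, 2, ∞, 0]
Closure =
  [0, 6, 13, 4]
  [14, 0, 7, 15]
  [7, 10, 0, 8]
  [7, 2, 9, 0]

This is the Floyd-Warshall all-pairs shortest-path computation. For each intermediate vertex k = 0, 1, …, 3, update dist[i][j] ← min(dist[i][j], dist[i][k] + dist[k][j]). The final matrix gives, for each (i, j), the minimum total weight of any directed path from i to j (possibly empty when i = j).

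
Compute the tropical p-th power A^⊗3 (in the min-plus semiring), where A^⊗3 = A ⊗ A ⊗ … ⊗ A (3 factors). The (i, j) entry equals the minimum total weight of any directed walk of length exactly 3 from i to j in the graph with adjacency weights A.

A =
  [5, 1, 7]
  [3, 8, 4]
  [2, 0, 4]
A^⊗3 =
  [7, 5, 9]
  [7, 7, 8]
  [6, 4, 7]

Each entry (A^⊗3)_ij equals the minimum over all length-3 walks i = v_0 → v_1 → … → v_3 = j of Σ_t A[v_t][v_{t+1}]. For example, for (i, j) = (0, 2) we minimise over 9 possible intermediate vertex sequences; the minimum is 9, attained along the walk 0 → 1 → 2 → 2.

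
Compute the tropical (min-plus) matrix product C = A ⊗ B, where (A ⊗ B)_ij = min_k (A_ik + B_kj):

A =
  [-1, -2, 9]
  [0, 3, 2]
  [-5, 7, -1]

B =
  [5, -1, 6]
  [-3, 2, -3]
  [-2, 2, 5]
A ⊗ B =
  [-5, -2, -5]
  [0, -1, 0]
  [-3, -6, 1]

Apply the min-plus product entry-by-entry:
  C[0][0] = min over k of (A[0][0] + B[0][0] = -1 + 5 = 4, A[0][1] + B[1][0] = -2 + -3 = -5, A[0][2] + B[2][0] = 9 + -2 = 7) = -5 (attained at k = 1)
  C[0][1] = min over k of (A[0][0] + B[0][1] = -1 + -1 = -2, A[0][1] + B[1][1] = -2 + 2 = 0, A[0][2] + B[2][1] = 9 + 2 = 11) = -2 (attained at k = 0)
  C[0][2] = min over k of (A[0][0] + B[0][2] = -1 + 6 = 5, A[0][1] + B[1][2] = -2 + -3 = -5, A[0][2] + B[2][2] = 9 + 5 = 14) = -5 (attained at k = 1)
  C[1][0] = min over k of (A[1][0] + B[0][0] = 0 + 5 = 5, A[1][1] + B[1][0] = 3 + -3 = 0, A[1][2] + B[2][0] = 2 + -2 = 0) = 0 (attained at k = 1)
  C[1][1] = min over k of (A[1][0] + B[0][1] = 0 + -1 = -1, A[1][1] + B[1][1] = 3 + 2 = 5, A[1][2] + B[2][1] = 2 + 2 = 4) = -1 (attained at k = 0)
  C[1][2] = min over k of (A[1][0] + B[0][2] = 0 + 6 = 6, A[1][1] + B[1][2] = 3 + -3 = 0, A[1][2] + B[2][2] = 2 + 5 = 7) = 0 (attained at k = 1)
  C[2][0] = min over k of (A[2][0] + B[0][0] = -5 + 5 = 0, A[2][1] + B[1][0] = 7 + -3 = 4, A[2][2] + B[2][0] = -1 + -2 = -3) = -3 (attained at k = 2)
  C[2][1] = min over k of (A[2][0] + B[0][1] = -5 + -1 = -6, A[2][1] + B[1][1] = 7 + 2 = 9, A[2][2] + B[2][1] = -1 + 2 = 1) = -6 (attained at k = 0)
  C[2][2] = min over k of (A[2][0] + B[0][2] = -5 + 6 = 1, A[2][1] + B[1][2] = 7 + -3 = 4, A[2][2] + B[2][2] = -1 + 5 = 4) = 1 (attained at k = 0)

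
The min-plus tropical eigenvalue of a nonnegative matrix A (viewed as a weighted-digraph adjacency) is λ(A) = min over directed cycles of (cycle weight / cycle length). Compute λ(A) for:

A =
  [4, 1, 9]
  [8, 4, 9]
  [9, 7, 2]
λ(A) = 2

Enumerate directed cycles and compute their means (weight / length). Sample:
  cycle 0 → 0: weight = 4, length = 1, mean = 4/1 ≈ 4.000
  cycle 1 → 1: weight = 4, length = 1, mean = 4/1 ≈ 4.000
  cycle 2 → 2: weight = 2, length = 1, mean = 2/1 ≈ 2.000
  cycle 0 → 1 → 0: weight = 9, length = 2, mean = 9/2 ≈ 4.500
  cycle 0 → 2 → 0: weight = 18, length = 2, mean = 18/2 ≈ 9.000
  cycle 1 → 0 → 1: weight = 9, length = 2, mean = 9/2 ≈ 4.500
Minimum mean = 2.000, attained e.g. along the cycle 2 → 2 with weight 2 and length 1. So λ(A) = 2/1 = 2.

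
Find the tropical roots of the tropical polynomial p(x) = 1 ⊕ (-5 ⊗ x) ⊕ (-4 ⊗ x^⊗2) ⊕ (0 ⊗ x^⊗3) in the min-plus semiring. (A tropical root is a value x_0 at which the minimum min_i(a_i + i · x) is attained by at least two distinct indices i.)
Roots: {-4, -1, 6}

Each tropical root is a break point of the lower envelope of the lines y = a_i + i · x (there are 4 lines, with slopes 0, 1, ..., 3). Only the lines that attain the minimum somewhere contribute to roots; other lines are dominated. Here the surviving (envelope) indices are i = 3, i = 2, i = 1, i = 0.
Intersections between consecutive envelope lines give the roots: for adjacent envelope indices i < j the intersection is x = (a_i − a_j) / (j − i). Reading off the sorted break points: {-4, -1, 6}.
Verification: at each break x_0, at least two indices attain the minimum of min_i(a_i + i · x_0).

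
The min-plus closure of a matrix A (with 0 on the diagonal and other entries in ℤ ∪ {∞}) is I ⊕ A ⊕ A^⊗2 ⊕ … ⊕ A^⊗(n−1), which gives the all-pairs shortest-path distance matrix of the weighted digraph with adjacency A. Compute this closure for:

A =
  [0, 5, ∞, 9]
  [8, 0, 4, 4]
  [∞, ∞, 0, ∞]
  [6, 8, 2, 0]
Closure =
  [0, 5, 9, 9]
  [8, 0, 4, 4]
  [∞, ∞, 0, ∞]
  [6, 8, 2, 0]

This is the Floyd-Warshall all-pairs shortest-path computation. For each intermediate vertex k = 0, 1, …, 3, update dist[i][j] ← min(dist[i][j], dist[i][k] + dist[k][j]). The final matrix gives, for each (i, j), the minimum total weight of any directed path from i to j (possibly empty when i = j).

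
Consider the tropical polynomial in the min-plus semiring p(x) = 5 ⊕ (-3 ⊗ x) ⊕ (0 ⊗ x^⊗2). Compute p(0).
p(0) = -3

A tropical monomial a ⊗ x^⊗i evaluates to a + i · x. Evaluating each term at x = 0:
  Term 0 contributes 5 + 0 · 0 = 5
  Term 1 contributes -3 + 1 · 0 = -3
  Term 2 contributes 0 + 2 · 0 = 0
p(0) = ⊕ of these = min[5, -3, 0] = -3.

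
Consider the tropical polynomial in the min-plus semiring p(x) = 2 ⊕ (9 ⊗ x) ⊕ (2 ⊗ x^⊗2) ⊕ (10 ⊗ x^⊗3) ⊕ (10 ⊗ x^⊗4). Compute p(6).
p(6) = 2

A tropical monomial a ⊗ x^⊗i evaluates to a + i · x. Evaluating each term at x = 6:
  Term 0 contributes 2 + 0 · 6 = 2
  Term 1 contributes 9 + 1 · 6 = 15
  Term 2 contributes 2 + 2 · 6 = 14
  Term 3 contributes 10 + 3 · 6 = 28
  Term 4 contributes 10 + 4 · 6 = 34
p(6) = ⊕ of these = min[2, 15, 14, 28, 34] = 2.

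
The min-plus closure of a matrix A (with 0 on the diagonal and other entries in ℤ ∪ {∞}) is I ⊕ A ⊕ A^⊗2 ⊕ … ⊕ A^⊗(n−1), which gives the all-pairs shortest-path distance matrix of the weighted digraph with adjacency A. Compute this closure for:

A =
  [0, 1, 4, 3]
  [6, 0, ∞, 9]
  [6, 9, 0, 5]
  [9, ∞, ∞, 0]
Closure =
  [0, 1, 4, 3]
  [6, 0, 10, 9]
  [6, 7, 0, 5]
  [9, 10, 13, 0]

This is the Floyd-Warshall all-pairs shortest-path computation. For each intermediate vertex k = 0, 1, …, 3, update dist[i][j] ← min(dist[i][j], dist[i][k] + dist[k][j]). The final matrix gives, for each (i, j), the minimum total weight of any directed path from i to j (possibly empty when i = j).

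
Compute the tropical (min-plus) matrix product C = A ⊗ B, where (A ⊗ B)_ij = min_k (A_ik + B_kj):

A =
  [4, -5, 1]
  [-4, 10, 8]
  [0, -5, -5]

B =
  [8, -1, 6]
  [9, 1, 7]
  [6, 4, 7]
A ⊗ B =
  [4, -4, 2]
  [4, -5, 2]
  [1, -4, 2]

Apply the min-plus product entry-by-entry:
  C[0][0] = min over k of (A[0][0] + B[0][0] = 4 + 8 = 12, A[0][1] + B[1][0] = -5 + 9 = 4, A[0][2] + B[2][0] = 1 + 6 = 7) = 4 (attained at k = 1)
  C[0][1] = min over k of (A[0][0] + B[0][1] = 4 + -1 = 3, A[0][1] + B[1][1] = -5 + 1 = -4, A[0][2] + B[2][1] = 1 + 4 = 5) = -4 (attained at k = 1)
  C[0][2] = min over k of (A[0][0] + B[0][2] = 4 + 6 = 10, A[0][1] + B[1][2] = -5 + 7 = 2, A[0][2] + B[2][2] = 1 + 7 = 8) = 2 (attained at k = 1)
  C[1][0] = min over k of (A[1][0] + B[0][0] = -4 + 8 = 4, A[1][1] + B[1][0] = 10 + 9 = 19, A[1][2] + B[2][0] = 8 + 6 = 14) = 4 (attained at k = 0)
  C[1][1] = min over k of (A[1][0] + B[0][1] = -4 + -1 = -5, A[1][1] + B[1][1] = 10 + 1 = 11, A[1][2] + B[2][1] = 8 + 4 = 12) = -5 (attained at k = 0)
  C[1][2] = min over k of (A[1][0] + B[0][2] = -4 + 6 = 2, A[1][1] + B[1][2] = 10 + 7 = 17, A[1][2] + B[2][2] = 8 + 7 = 15) = 2 (attained at k = 0)
  C[2][0] = min over k of (A[2][0] + B[0][0] = 0 + 8 = 8, A[2][1] + B[1][0] = -5 + 9 = 4, A[2][2] + B[2][0] = -5 + 6 = 1) = 1 (attained at k = 2)
  C[2][1] = min over k of (A[2][0] + B[0][1] = 0 + -1 = -1, A[2][1] + B[1][1] = -5 + 1 = -4, A[2][2] + B[2][1] = -5 + 4 = -1) = -4 (attained at k = 1)
  C[2][2] = min over k of (A[2][0] + B[0][2] = 0 + 6 = 6, A[2][1] + B[1][2] = -5 + 7 = 2, A[2][2] + B[2][2] = -5 + 7 = 2) = 2 (attained at k = 1)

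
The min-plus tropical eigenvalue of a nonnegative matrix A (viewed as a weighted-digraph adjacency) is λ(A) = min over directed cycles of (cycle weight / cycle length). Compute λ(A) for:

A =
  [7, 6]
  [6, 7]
λ(A) = 6

Enumerate directed cycles and compute their means (weight / length). Sample:
  cycle 0 → 0: weight = 7, length = 1, mean = 7/1 ≈ 7.000
  cycle 1 → 1: weight = 7, length = 1, mean = 7/1 ≈ 7.000
  cycle 0 → 1 → 0: weight = 12, length = 2, mean = 12/2 ≈ 6.000
  cycle 1 → 0 → 1: weight = 12, length = 2, mean = 12/2 ≈ 6.000
Minimum mean = 6.000, attained e.g. along the cycle 0 → 1 → 0 with weight 12 and length 2. So λ(A) = 12/2 = 6.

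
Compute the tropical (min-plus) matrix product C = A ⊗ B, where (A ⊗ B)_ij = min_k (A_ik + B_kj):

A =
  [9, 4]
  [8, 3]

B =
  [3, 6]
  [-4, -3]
A ⊗ B =
  [0, 1]
  [-1, 0]

Apply the min-plus product entry-by-entry:
  C[0][0] = min over k of (A[0][0] + B[0][0] = 9 + 3 = 12, A[0][1] + B[1][0] = 4 + -4 = 0) = 0 (attained at k = 1)
  C[0][1] = min over k of (A[0][0] + B[0][1] = 9 + 6 = 15, A[0][1] + B[1][1] = 4 + -3 = 1) = 1 (attained at k = 1)
  C[1][0] = min over k of (A[1][0] + B[0][0] = 8 + 3 = 11, A[1][1] + B[1][0] = 3 + -4 = -1) = -1 (attained at k = 1)
  C[1][1] = min over k of (A[1][0] + B[0][1] = 8 + 6 = 14, A[1][1] + B[1][1] = 3 + -3 = 0) = 0 (attained at k = 1)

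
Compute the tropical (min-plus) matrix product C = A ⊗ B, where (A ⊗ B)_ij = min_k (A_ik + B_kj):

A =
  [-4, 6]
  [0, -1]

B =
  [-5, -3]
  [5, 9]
A ⊗ B =
  [-9, -7]
  [-5, -3]

Apply the min-plus product entry-by-entry:
  C[0][0] = min over k of (A[0][0] + B[0][0] = -4 + -5 = -9, A[0][1] + B[1][0] = 6 + 5 = 11) = -9 (attained at k = 0)
  C[0][1] = min over k of (A[0][0] + B[0][1] = -4 + -3 = -7, A[0][1] + B[1][1] = 6 + 9 = 15) = -7 (attained at k = 0)
  C[1][0] = min over k of (A[1][0] + B[0][0] = 0 + -5 = -5, A[1][1] + B[1][0] = -1 + 5 = 4) = -5 (attained at k = 0)
  C[1][1] = min over k of (A[1][0] + B[0][1] = 0 + -3 = -3, A[1][1] + B[1][1] = -1 + 9 = 8) = -3 (attained at k = 0)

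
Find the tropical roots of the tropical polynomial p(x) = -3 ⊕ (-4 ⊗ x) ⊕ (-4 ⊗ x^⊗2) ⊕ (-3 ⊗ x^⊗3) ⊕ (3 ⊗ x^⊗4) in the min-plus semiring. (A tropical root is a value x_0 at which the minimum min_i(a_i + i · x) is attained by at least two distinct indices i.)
Roots: {-6, -1, 0, 1}

Each tropical root is a break point of the lower envelope of the lines y = a_i + i · x (there are 5 lines, with slopes 0, 1, ..., 4). Only the lines that attain the minimum somewhere contribute to roots; other lines are dominated. Here the surviving (envelope) indices are i = 4, i = 3, i = 2, i = 1, i = 0.
Intersections between consecutive envelope lines give the roots: for adjacent envelope indices i < j the intersection is x = (a_i − a_j) / (j − i). Reading off the sorted break points: {-6, -1, 0, 1}.
Verification: at each break x_0, at least two indices attain the minimum of min_i(a_i + i · x_0).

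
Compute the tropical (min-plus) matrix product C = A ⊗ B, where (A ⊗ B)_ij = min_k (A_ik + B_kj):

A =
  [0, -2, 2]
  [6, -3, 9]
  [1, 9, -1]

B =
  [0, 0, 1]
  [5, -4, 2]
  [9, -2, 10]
A ⊗ B =
  [0, -6, 0]
  [2, -7, -1]
  [1, -3, 2]

Apply the min-plus product entry-by-entry:
  C[0][0] = min over k of (A[0][0] + B[0][0] = 0 + 0 = 0, A[0][1] + B[1][0] = -2 + 5 = 3, A[0][2] + B[2][0] = 2 + 9 = 11) = 0 (attained at k = 0)
  C[0][1] = min over k of (A[0][0] + B[0][1] = 0 + 0 = 0, A[0][1] + B[1][1] = -2 + -4 = -6, A[0][2] + B[2][1] = 2 + -2 = 0) = -6 (attained at k = 1)
  C[0][2] = min over k of (A[0][0] + B[0][2] = 0 + 1 = 1, A[0][1] + B[1][2] = -2 + 2 = 0, A[0][2] + B[2][2] = 2 + 10 = 12) = 0 (attained at k = 1)
  C[1][0] = min over k of (A[1][0] + B[0][0] = 6 + 0 = 6, A[1][1] + B[1][0] = -3 + 5 = 2, A[1][2] + B[2][0] = 9 + 9 = 18) = 2 (attained at k = 1)
  C[1][1] = min over k of (A[1][0] + B[0][1] = 6 + 0 = 6, A[1][1] + B[1][1] = -3 + -4 = -7, A[1][2] + B[2][1] = 9 + -2 = 7) = -7 (attained at k = 1)
  C[1][2] = min over k of (A[1][0] + B[0][2] = 6 + 1 = 7, A[1][1] + B[1][2] = -3 + 2 = -1, A[1][2] + B[2][2] = 9 + 10 = 19) = -1 (attained at k = 1)
  C[2][0] = min over k of (A[2][0] + B[0][0] = 1 + 0 = 1, A[2][1] + B[1][0] = 9 + 5 = 14, A[2][2] + B[2][0] = -1 + 9 = 8) = 1 (attained at k = 0)
  C[2][1] = min over k of (A[2][0] + B[0][1] = 1 + 0 = 1, A[2][1] + B[1][1] = 9 + -4 = 5, A[2][2] + B[2][1] = -1 + -2 = -3) = -3 (attained at k = 2)
  C[2][2] = min over k of (A[2][0] + B[0][2] = 1 + 1 = 2, A[2][1] + B[1][2] = 9 + 2 = 11, A[2][2] + B[2][2] = -1 + 10 = 9) = 2 (attained at k = 0)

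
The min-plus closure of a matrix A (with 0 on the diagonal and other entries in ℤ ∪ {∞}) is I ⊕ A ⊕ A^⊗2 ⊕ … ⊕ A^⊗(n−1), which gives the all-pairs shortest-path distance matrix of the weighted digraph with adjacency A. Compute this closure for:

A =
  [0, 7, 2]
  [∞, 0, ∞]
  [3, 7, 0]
Closure =
  [0, 7, 2]
  [∞, 0, ∞]
  [3, 7, 0]

This is the Floyd-Warshall all-pairs shortest-path computation. For each intermediate vertex k = 0, 1, …, 2, update dist[i][j] ← min(dist[i][j], dist[i][k] + dist[k][j]). The final matrix gives, for each (i, j), the minimum total weight of any directed path from i to j (possibly empty when i = j).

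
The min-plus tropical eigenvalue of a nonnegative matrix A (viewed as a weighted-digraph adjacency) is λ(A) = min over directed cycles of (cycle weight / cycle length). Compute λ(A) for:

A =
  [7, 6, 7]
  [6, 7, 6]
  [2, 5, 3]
λ(A) = 3

Enumerate directed cycles and compute their means (weight / length). Sample:
  cycle 0 → 0: weight = 7, length = 1, mean = 7/1 ≈ 7.000
  cycle 1 → 1: weight = 7, length = 1, mean = 7/1 ≈ 7.000
  cycle 2 → 2: weight = 3, length = 1, mean = 3/1 ≈ 3.000
  cycle 0 → 1 → 0: weight = 12, length = 2, mean = 12/2 ≈ 6.000
  cycle 0 → 2 → 0: weight = 9, length = 2, mean = 9/2 ≈ 4.500
  cycle 1 → 0 → 1: weight = 12, length = 2, mean = 12/2 ≈ 6.000
Minimum mean = 3.000, attained e.g. along the cycle 2 → 2 with weight 3 and length 1. So λ(A) = 3/1 = 3.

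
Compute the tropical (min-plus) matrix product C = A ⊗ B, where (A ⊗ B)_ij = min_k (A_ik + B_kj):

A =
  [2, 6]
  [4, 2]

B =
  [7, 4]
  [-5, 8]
A ⊗ B =
  [1, 6]
  [-3, 8]

Apply the min-plus product entry-by-entry:
  C[0][0] = min over k of (A[0][0] + B[0][0] = 2 + 7 = 9, A[0][1] + B[1][0] = 6 + -5 = 1) = 1 (attained at k = 1)
  C[0][1] = min over k of (A[0][0] + B[0][1] = 2 + 4 = 6, A[0][1] + B[1][1] = 6 + 8 = 14) = 6 (attained at k = 0)
  C[1][0] = min over k of (A[1][0] + B[0][0] = 4 + 7 = 11, A[1][1] + B[1][0] = 2 + -5 = -3) = -3 (attained at k = 1)
  C[1][1] = min over k of (A[1][0] + B[0][1] = 4 + 4 = 8, A[1][1] + B[1][1] = 2 + 8 = 10) = 8 (attained at k = 0)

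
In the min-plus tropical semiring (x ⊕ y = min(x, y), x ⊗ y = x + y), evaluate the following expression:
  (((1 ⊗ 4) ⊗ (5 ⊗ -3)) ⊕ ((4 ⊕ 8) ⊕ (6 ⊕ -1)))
(((1 ⊗ 4) ⊗ (5 ⊗ -3)) ⊕ ((4 ⊕ 8) ⊕ (6 ⊕ -1))) = -1

Expand innermost to outermost. Recall ⊕ takes the minimum of its arguments and ⊗ takes their sum. Working out the expression (((1 ⊗ 4) ⊗ (5 ⊗ -3)) ⊕ ((4 ⊕ 8) ⊕ (6 ⊕ -1))) gives -1.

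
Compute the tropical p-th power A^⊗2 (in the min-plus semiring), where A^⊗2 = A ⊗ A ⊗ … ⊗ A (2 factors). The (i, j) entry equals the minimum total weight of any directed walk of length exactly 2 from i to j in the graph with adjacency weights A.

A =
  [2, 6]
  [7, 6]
A^⊗2 =
  [4, 8]
  [9, 12]

Each entry (A^⊗2)_ij equals the minimum over all length-2 walks i = v_0 → v_1 → … → v_2 = j of Σ_t A[v_t][v_{t+1}]. For example, for (i, j) = (0, 1) we minimise over 2 possible intermediate vertex sequences; the minimum is 8, attained along the walk 0 → 0 → 1.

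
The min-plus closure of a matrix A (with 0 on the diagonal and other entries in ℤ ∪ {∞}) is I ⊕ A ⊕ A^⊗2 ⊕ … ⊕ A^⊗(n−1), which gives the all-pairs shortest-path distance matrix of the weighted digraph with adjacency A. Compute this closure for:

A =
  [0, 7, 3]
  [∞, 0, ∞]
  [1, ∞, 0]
Closure =
  [0, 7, 3]
  [∞, 0, ∞]
  [1, 8, 0]

This is the Floyd-Warshall all-pairs shortest-path computation. For each intermediate vertex k = 0, 1, …, 2, update dist[i][j] ← min(dist[i][j], dist[i][k] + dist[k][j]). The final matrix gives, for each (i, j), the minimum total weight of any directed path from i to j (possibly empty when i = j).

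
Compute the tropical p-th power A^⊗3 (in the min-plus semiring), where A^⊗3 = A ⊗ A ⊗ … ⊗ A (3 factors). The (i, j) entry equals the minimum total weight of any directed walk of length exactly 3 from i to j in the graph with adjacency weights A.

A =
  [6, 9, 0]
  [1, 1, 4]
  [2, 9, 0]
A^⊗3 =
  [2, 9, 0]
  [3, 3, 1]
  [2, 9, 0]

Each entry (A^⊗3)_ij equals the minimum over all length-3 walks i = v_0 → v_1 → … → v_3 = j of Σ_t A[v_t][v_{t+1}]. For example, for (i, j) = (0, 2) we minimise over 9 possible intermediate vertex sequences; the minimum is 0, attained along the walk 0 → 2 → 2 → 2.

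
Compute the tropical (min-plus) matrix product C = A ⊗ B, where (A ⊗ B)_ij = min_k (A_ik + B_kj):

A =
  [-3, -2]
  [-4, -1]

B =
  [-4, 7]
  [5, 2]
A ⊗ B =
  [-7, 0]
  [-8, 1]

Apply the min-plus product entry-by-entry:
  C[0][0] = min over k of (A[0][0] + B[0][0] = -3 + -4 = -7, A[0][1] + B[1][0] = -2 + 5 = 3) = -7 (attained at k = 0)
  C[0][1] = min over k of (A[0][0] + B[0][1] = -3 + 7 = 4, A[0][1] + B[1][1] = -2 + 2 = 0) = 0 (attained at k = 1)
  C[1][0] = min over k of (A[1][0] + B[0][0] = -4 + -4 = -8, A[1][1] + B[1][0] = -1 + 5 = 4) = -8 (attained at k = 0)
  C[1][1] = min over k of (A[1][0] + B[0][1] = -4 + 7 = 3, A[1][1] + B[1][1] = -1 + 2 = 1) = 1 (attained at k = 1)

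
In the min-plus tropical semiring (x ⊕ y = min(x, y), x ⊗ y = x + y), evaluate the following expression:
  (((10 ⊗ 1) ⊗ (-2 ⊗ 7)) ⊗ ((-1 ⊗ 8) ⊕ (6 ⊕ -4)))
(((10 ⊗ 1) ⊗ (-2 ⊗ 7)) ⊗ ((-1 ⊗ 8) ⊕ (6 ⊕ -4))) = 12

Expand innermost to outermost. Recall ⊕ takes the minimum of its arguments and ⊗ takes their sum. Working out the expression (((10 ⊗ 1) ⊗ (-2 ⊗ 7)) ⊗ ((-1 ⊗ 8) ⊕ (6 ⊕ -4))) gives 12.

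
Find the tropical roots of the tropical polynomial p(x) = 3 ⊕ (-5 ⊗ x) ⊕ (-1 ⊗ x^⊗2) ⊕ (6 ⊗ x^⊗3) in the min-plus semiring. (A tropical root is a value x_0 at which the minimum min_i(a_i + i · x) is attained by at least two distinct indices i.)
Roots: {-7, -4, 8}

Each tropical root is a break point of the lower envelope of the lines y = a_i + i · x (there are 4 lines, with slopes 0, 1, ..., 3). Only the lines that attain the minimum somewhere contribute to roots; other lines are dominated. Here the surviving (envelope) indices are i = 3, i = 2, i = 1, i = 0.
Intersections between consecutive envelope lines give the roots: for adjacent envelope indices i < j the intersection is x = (a_i − a_j) / (j − i). Reading off the sorted break points: {-7, -4, 8}.
Verification: at each break x_0, at least two indices attain the minimum of min_i(a_i + i · x_0).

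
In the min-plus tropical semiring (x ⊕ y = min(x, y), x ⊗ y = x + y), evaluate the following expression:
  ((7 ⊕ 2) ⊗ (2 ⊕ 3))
((7 ⊕ 2) ⊗ (2 ⊕ 3)) = 4

Expand innermost to outermost. Recall ⊕ takes the minimum of its arguments and ⊗ takes their sum. Working out the expression ((7 ⊕ 2) ⊗ (2 ⊕ 3)) gives 4.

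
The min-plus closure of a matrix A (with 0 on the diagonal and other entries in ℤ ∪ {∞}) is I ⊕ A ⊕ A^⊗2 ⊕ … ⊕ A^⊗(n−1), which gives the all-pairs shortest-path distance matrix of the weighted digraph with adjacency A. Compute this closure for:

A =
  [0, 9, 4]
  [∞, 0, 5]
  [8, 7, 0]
Closure =
  [0, 9, 4]
  [13, 0, 5]
  [8, 7, 0]

This is the Floyd-Warshall all-pairs shortest-path computation. For each intermediate vertex k = 0, 1, …, 2, update dist[i][j] ← min(dist[i][j], dist[i][k] + dist[k][j]). The final matrix gives, for each (i, j), the minimum total weight of any directed path from i to j (possibly empty when i = j).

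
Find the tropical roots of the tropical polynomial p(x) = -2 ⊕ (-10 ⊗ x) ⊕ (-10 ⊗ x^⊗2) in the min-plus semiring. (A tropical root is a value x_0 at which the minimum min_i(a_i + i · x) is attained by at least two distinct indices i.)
Roots: {0, 8}

Each tropical root is a break point of the lower envelope of the lines y = a_i + i · x (there are 3 lines, with slopes 0, 1, ..., 2). Only the lines that attain the minimum somewhere contribute to roots; other lines are dominated. Here the surviving (envelope) indices are i = 2, i = 1, i = 0.
Intersections between consecutive envelope lines give the roots: for adjacent envelope indices i < j the intersection is x = (a_i − a_j) / (j − i). Reading off the sorted break points: {0, 8}.
Verification: at each break x_0, at least two indices attain the minimum of min_i(a_i + i · x_0).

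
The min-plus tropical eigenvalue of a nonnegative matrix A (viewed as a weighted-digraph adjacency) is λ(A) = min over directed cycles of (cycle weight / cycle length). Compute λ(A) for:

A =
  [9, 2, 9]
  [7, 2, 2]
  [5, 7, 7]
λ(A) = 2

Enumerate directed cycles and compute their means (weight / length). Sample:
  cycle 0 → 0: weight = 9, length = 1, mean = 9/1 ≈ 9.000
  cycle 1 → 1: weight = 2, length = 1, mean = 2/1 ≈ 2.000
  cycle 2 → 2: weight = 7, length = 1, mean = 7/1 ≈ 7.000
  cycle 0 → 1 → 0: weight = 9, length = 2, mean = 9/2 ≈ 4.500
  cycle 0 → 2 → 0: weight = 14, length = 2, mean = 14/2 ≈ 7.000
  cycle 1 → 0 → 1: weight = 9, length = 2, mean = 9/2 ≈ 4.500
Minimum mean = 2.000, attained e.g. along the cycle 1 → 1 with weight 2 and length 1. So λ(A) = 2/1 = 2.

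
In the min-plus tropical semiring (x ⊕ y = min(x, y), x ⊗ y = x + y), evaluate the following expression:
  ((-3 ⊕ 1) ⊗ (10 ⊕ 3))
((-3 ⊕ 1) ⊗ (10 ⊕ 3)) = 0

Expand innermost to outermost. Recall ⊕ takes the minimum of its arguments and ⊗ takes their sum. Working out the expression ((-3 ⊕ 1) ⊗ (10 ⊕ 3)) gives 0.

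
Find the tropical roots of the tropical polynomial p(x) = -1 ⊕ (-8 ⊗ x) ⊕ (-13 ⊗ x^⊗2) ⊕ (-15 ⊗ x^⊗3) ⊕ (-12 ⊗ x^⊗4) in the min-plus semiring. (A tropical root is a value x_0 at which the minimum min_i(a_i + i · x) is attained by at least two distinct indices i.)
Roots: {-3, 2, 5, 7}

Each tropical root is a break point of the lower envelope of the lines y = a_i + i · x (there are 5 lines, with slopes 0, 1, ..., 4). Only the lines that attain the minimum somewhere contribute to roots; other lines are dominated. Here the surviving (envelope) indices are i = 4, i = 3, i = 2, i = 1, i = 0.
Intersections between consecutive envelope lines give the roots: for adjacent envelope indices i < j the intersection is x = (a_i − a_j) / (j − i). Reading off the sorted break points: {-3, 2, 5, 7}.
Verification: at each break x_0, at least two indices attain the minimum of min_i(a_i + i · x_0).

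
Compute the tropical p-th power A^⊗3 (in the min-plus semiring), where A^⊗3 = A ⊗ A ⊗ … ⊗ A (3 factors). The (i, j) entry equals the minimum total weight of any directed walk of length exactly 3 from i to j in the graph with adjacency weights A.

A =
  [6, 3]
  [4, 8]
A^⊗3 =
  [13, 10]
  [11, 13]

Each entry (A^⊗3)_ij equals the minimum over all length-3 walks i = v_0 → v_1 → … → v_3 = j of Σ_t A[v_t][v_{t+1}]. For example, for (i, j) = (0, 1) we minimise over 4 possible intermediate vertex sequences; the minimum is 10, attained along the walk 0 → 1 → 0 → 1.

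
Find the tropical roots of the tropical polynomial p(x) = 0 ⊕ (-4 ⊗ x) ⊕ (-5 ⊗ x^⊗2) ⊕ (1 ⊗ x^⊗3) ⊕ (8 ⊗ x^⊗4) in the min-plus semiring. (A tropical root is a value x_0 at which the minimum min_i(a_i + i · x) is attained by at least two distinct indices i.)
Roots: {-7, -6, 1, 4}

Each tropical root is a break point of the lower envelope of the lines y = a_i + i · x (there are 5 lines, with slopes 0, 1, ..., 4). Only the lines that attain the minimum somewhere contribute to roots; other lines are dominated. Here the surviving (envelope) indices are i = 4, i = 3, i = 2, i = 1, i = 0.
Intersections between consecutive envelope lines give the roots: for adjacent envelope indices i < j the intersection is x = (a_i − a_j) / (j − i). Reading off the sorted break points: {-7, -6, 1, 4}.
Verification: at each break x_0, at least two indices attain the minimum of min_i(a_i + i · x_0).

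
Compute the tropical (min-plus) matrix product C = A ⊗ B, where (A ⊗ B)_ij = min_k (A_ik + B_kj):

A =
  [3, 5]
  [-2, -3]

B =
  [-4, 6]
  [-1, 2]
A ⊗ B =
  [-1, 7]
  [-6, -1]

Apply the min-plus product entry-by-entry:
  C[0][0] = min over k of (A[0][0] + B[0][0] = 3 + -4 = -1, A[0][1] + B[1][0] = 5 + -1 = 4) = -1 (attained at k = 0)
  C[0][1] = min over k of (A[0][0] + B[0][1] = 3 + 6 = 9, A[0][1] + B[1][1] = 5 + 2 = 7) = 7 (attained at k = 1)
  C[1][0] = min over k of (A[1][0] + B[0][0] = -2 + -4 = -6, A[1][1] + B[1][0] = -3 + -1 = -4) = -6 (attained at k = 0)
  C[1][1] = min over k of (A[1][0] + B[0][1] = -2 + 6 = 4, A[1][1] + B[1][1] = -3 + 2 = -1) = -1 (attained at k = 1)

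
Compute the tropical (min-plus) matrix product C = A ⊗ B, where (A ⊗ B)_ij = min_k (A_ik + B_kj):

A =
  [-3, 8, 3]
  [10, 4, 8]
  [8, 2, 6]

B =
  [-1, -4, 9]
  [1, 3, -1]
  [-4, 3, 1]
A ⊗ B =
  [-4, -7, 4]
  [4, 6, 3]
  [2, 4, 1]

Apply the min-plus product entry-by-entry:
  C[0][0] = min over k of (A[0][0] + B[0][0] = -3 + -1 = -4, A[0][1] + B[1][0] = 8 + 1 = 9, A[0][2] + B[2][0] = 3 + -4 = -1) = -4 (attained at k = 0)
  C[0][1] = min over k of (A[0][0] + B[0][1] = -3 + -4 = -7, A[0][1] + B[1][1] = 8 + 3 = 11, A[0][2] + B[2][1] = 3 + 3 = 6) = -7 (attained at k = 0)
  C[0][2] = min over k of (A[0][0] + B[0][2] = -3 + 9 = 6, A[0][1] + B[1][2] = 8 + -1 = 7, A[0][2] + B[2][2] = 3 + 1 = 4) = 4 (attained at k = 2)
  C[1][0] = min over k of (A[1][0] + B[0][0] = 10 + -1 = 9, A[1][1] + B[1][0] = 4 + 1 = 5, A[1][2] + B[2][0] = 8 + -4 = 4) = 4 (attained at k = 2)
  C[1][1] = min over k of (A[1][0] + B[0][1] = 10 + -4 = 6, A[1][1] + B[1][1] = 4 + 3 = 7, A[1][2] + B[2][1] = 8 + 3 = 11) = 6 (attained at k = 0)
  C[1][2] = min over k of (A[1][0] + B[0][2] = 10 + 9 = 19, A[1][1] + B[1][2] = 4 + -1 = 3, A[1][2] + B[2][2] = 8 + 1 = 9) = 3 (attained at k = 1)
  C[2][0] = min over k of (A[2][0] + B[0][0] = 8 + -1 = 7, A[2][1] + B[1][0] = 2 + 1 = 3, A[2][2] + B[2][0] = 6 + -4 = 2) = 2 (attained at k = 2)
  C[2][1] = min over k of (A[2][0] + B[0][1] = 8 + -4 = 4, A[2][1] + B[1][1] = 2 + 3 = 5, A[2][2] + B[2][1] = 6 + 3 = 9) = 4 (attained at k = 0)
  C[2][2] = min over k of (A[2][0] + B[0][2] = 8 + 9 = 17, A[2][1] + B[1][2] = 2 + -1 = 1, A[2][2] + B[2][2] = 6 + 1 = 7) = 1 (attained at k = 1)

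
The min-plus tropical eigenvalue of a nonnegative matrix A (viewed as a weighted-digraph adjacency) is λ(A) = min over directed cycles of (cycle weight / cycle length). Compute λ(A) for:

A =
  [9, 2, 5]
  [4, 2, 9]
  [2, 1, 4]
λ(A) = 2

Enumerate directed cycles and compute their means (weight / length). Sample:
  cycle 0 → 0: weight = 9, length = 1, mean = 9/1 ≈ 9.000
  cycle 1 → 1: weight = 2, length = 1, mean = 2/1 ≈ 2.000
  cycle 2 → 2: weight = 4, length = 1, mean = 4/1 ≈ 4.000
  cycle 0 → 1 → 0: weight = 6, length = 2, mean = 6/2 ≈ 3.000
  cycle 0 → 2 → 0: weight = 7, length = 2, mean = 7/2 ≈ 3.500
  cycle 1 → 0 → 1: weight = 6, length = 2, mean = 6/2 ≈ 3.000
Minimum mean = 2.000, attained e.g. along the cycle 1 → 1 with weight 2 and length 1. So λ(A) = 2/1 = 2.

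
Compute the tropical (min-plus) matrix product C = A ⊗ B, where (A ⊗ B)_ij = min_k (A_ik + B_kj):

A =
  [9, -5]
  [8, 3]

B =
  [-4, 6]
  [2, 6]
A ⊗ B =
  [-3, 1]
  [4, 9]

Apply the min-plus product entry-by-entry:
  C[0][0] = min over k of (A[0][0] + B[0][0] = 9 + -4 = 5, A[0][1] + B[1][0] = -5 + 2 = -3) = -3 (attained at k = 1)
  C[0][1] = min over k of (A[0][0] + B[0][1] = 9 + 6 = 15, A[0][1] + B[1][1] = -5 + 6 = 1) = 1 (attained at k = 1)
  C[1][0] = min over k of (A[1][0] + B[0][0] = 8 + -4 = 4, A[1][1] + B[1][0] = 3 + 2 = 5) = 4 (attained at k = 0)
  C[1][1] = min over k of (A[1][0] + B[0][1] = 8 + 6 = 14, A[1][1] + B[1][1] = 3 + 6 = 9) = 9 (attained at k = 1)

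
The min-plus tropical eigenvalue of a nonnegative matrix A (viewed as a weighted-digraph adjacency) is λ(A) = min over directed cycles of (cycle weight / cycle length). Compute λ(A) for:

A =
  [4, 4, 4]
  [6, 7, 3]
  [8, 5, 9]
λ(A) = 4

Enumerate directed cycles and compute their means (weight / length). Sample:
  cycle 0 → 0: weight = 4, length = 1, mean = 4/1 ≈ 4.000
  cycle 1 → 1: weight = 7, length = 1, mean = 7/1 ≈ 7.000
  cycle 2 → 2: weight = 9, length = 1, mean = 9/1 ≈ 9.000
  cycle 0 → 1 → 0: weight = 10, length = 2, mean = 10/2 ≈ 5.000
  cycle 0 → 2 → 0: weight = 12, length = 2, mean = 12/2 ≈ 6.000
  cycle 1 → 0 → 1: weight = 10, length = 2, mean = 10/2 ≈ 5.000
Minimum mean = 4.000, attained e.g. along the cycle 0 → 0 with weight 4 and length 1. So λ(A) = 4/1 = 4.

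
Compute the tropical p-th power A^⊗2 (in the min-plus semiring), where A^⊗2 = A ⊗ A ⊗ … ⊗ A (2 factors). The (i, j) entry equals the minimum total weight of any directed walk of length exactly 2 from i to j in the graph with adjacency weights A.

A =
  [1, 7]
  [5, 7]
A^⊗2 =
  [2, 8]
  [6, 12]

Each entry (A^⊗2)_ij equals the minimum over all length-2 walks i = v_0 → v_1 → … → v_2 = j of Σ_t A[v_t][v_{t+1}]. For example, for (i, j) = (0, 1) we minimise over 2 possible intermediate vertex sequences; the minimum is 8, attained along the walk 0 → 0 → 1.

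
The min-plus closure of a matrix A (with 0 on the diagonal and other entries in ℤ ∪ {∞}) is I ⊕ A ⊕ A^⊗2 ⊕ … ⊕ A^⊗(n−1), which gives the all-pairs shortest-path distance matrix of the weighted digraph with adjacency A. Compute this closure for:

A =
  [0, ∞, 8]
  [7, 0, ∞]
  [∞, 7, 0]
Closure =
  [0, 15, 8]
  [7, 0, 15]
  [14, 7, 0]

This is the Floyd-Warshall all-pairs shortest-path computation. For each intermediate vertex k = 0, 1, …, 2, update dist[i][j] ← min(dist[i][j], dist[i][k] + dist[k][j]). The final matrix gives, for each (i, j), the minimum total weight of any directed path from i to j (possibly empty when i = j).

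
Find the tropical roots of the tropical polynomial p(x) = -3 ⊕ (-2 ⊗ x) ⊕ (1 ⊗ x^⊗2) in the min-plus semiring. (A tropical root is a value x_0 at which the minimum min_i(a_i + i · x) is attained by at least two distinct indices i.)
Roots: {-3, -1}

Each tropical root is a break point of the lower envelope of the lines y = a_i + i · x (there are 3 lines, with slopes 0, 1, ..., 2). Only the lines that attain the minimum somewhere contribute to roots; other lines are dominated. Here the surviving (envelope) indices are i = 2, i = 1, i = 0.
Intersections between consecutive envelope lines give the roots: for adjacent envelope indices i < j the intersection is x = (a_i − a_j) / (j − i). Reading off the sorted break points: {-3, -1}.
Verification: at each break x_0, at least two indices attain the minimum of min_i(a_i + i · x_0).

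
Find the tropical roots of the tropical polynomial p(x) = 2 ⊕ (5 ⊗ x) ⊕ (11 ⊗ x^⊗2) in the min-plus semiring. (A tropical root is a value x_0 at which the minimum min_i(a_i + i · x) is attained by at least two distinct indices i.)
Roots: {-6, -3}

Each tropical root is a break point of the lower envelope of the lines y = a_i + i · x (there are 3 lines, with slopes 0, 1, ..., 2). Only the lines that attain the minimum somewhere contribute to roots; other lines are dominated. Here the surviving (envelope) indices are i = 2, i = 1, i = 0.
Intersections between consecutive envelope lines give the roots: for adjacent envelope indices i < j the intersection is x = (a_i − a_j) / (j − i). Reading off the sorted break points: {-6, -3}.
Verification: at each break x_0, at least two indices attain the minimum of min_i(a_i + i · x_0).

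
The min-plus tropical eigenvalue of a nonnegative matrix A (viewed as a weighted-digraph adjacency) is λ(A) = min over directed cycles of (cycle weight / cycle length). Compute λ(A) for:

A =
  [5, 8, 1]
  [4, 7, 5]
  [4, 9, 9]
λ(A) = 5/2

Enumerate directed cycles and compute their means (weight / length). Sample:
  cycle 0 → 0: weight = 5, length = 1, mean = 5/1 ≈ 5.000
  cycle 1 → 1: weight = 7, length = 1, mean = 7/1 ≈ 7.000
  cycle 2 → 2: weight = 9, length = 1, mean = 9/1 ≈ 9.000
  cycle 0 → 1 → 0: weight = 12, length = 2, mean = 12/2 ≈ 6.000
  cycle 0 → 2 → 0: weight = 5, length = 2, mean = 5/2 ≈ 2.500
  cycle 1 → 0 → 1: weight = 12, length = 2, mean = 12/2 ≈ 6.000
Minimum mean = 2.500, attained e.g. along the cycle 0 → 2 → 0 with weight 5 and length 2. So λ(A) = 5/2 = 5/2.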